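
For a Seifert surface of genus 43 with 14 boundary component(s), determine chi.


chi = 2 - 2g - b
= 2 - 2*43 - 14
= 2 - 86 - 14 = -98

-98


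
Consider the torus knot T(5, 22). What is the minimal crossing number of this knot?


For a torus knot T(p, q) with gcd(p,q)=1,
the crossing number is min(p*(q-1), q*(p-1)).
p*(q-1) = 5*21 = 105
q*(p-1) = 22*4 = 88
min(105, 88) = 88

88


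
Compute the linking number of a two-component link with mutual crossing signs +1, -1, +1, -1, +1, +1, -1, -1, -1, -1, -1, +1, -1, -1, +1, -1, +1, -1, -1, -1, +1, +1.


Step 1: Count positive crossings: 9
Step 2: Count negative crossings: 13
Step 3: Sum of signs = 9 - 13 = -4
Step 4: Linking number = sum/2 = -4/2 = -2

-2


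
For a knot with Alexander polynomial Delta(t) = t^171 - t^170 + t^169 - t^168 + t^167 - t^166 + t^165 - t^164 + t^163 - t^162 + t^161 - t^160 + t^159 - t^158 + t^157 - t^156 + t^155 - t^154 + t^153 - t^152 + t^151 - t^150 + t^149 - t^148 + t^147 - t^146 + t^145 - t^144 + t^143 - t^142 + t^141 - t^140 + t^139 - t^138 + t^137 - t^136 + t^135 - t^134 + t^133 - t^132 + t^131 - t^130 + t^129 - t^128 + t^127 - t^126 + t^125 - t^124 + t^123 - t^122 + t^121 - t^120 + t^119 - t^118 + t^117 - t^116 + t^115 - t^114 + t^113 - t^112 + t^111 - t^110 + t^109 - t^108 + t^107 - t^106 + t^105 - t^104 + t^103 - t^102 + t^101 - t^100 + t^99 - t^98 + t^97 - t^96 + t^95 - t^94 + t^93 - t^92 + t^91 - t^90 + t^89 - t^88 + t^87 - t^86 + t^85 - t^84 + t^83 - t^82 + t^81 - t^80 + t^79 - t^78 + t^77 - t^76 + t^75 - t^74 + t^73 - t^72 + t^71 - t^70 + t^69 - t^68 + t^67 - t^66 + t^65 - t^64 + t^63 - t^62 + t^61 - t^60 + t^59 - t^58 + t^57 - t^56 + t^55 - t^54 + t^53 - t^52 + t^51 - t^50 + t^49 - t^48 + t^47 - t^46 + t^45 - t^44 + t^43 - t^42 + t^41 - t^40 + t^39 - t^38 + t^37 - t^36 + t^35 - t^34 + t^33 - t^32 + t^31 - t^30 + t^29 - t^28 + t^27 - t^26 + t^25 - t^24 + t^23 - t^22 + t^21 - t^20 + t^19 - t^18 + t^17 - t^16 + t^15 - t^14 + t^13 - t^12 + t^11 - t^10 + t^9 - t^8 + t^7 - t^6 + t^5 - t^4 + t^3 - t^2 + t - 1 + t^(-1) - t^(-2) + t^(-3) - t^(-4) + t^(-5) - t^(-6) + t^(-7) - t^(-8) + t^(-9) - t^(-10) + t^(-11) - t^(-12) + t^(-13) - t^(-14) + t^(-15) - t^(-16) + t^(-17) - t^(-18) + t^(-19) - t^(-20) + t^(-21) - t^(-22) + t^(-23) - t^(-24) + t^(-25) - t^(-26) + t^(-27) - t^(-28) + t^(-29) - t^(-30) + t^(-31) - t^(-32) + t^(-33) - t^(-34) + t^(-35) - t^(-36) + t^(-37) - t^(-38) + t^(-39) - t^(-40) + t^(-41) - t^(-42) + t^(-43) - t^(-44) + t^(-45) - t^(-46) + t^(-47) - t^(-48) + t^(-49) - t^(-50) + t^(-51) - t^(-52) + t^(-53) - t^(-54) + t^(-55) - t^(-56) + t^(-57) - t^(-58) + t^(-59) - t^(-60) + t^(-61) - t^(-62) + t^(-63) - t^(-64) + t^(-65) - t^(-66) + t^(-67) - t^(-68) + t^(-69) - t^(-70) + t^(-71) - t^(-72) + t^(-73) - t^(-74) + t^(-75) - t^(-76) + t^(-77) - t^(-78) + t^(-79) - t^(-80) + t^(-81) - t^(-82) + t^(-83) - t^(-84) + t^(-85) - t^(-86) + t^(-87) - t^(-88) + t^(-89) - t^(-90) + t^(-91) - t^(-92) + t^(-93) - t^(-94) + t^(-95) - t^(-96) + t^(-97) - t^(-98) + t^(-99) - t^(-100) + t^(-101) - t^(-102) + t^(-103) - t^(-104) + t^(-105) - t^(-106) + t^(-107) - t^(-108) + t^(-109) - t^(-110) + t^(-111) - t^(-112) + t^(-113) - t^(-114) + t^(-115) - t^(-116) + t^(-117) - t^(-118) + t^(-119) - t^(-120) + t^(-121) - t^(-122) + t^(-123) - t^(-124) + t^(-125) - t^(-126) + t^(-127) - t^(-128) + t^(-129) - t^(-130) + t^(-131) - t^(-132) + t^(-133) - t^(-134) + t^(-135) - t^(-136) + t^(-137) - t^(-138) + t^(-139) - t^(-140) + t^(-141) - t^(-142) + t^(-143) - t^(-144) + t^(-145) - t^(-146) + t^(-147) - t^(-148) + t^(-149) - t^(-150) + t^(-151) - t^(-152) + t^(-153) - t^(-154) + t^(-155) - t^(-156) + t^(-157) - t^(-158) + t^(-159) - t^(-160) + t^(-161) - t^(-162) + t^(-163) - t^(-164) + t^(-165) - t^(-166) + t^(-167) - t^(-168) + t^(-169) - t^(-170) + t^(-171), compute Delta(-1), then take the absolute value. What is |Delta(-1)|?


Step 1: The polynomial has 343 terms with alternating signs, exponents from 171 down to -171.
Step 2: Substitute t = -1. The i-th term has coefficient (-1)^i and exponent (m-i),
  so its value is (-1)^i * (-1)^(m-i) = (-1)^m = -1 for every i.
Step 3: All 343 terms equal -1, so Delta(-1) = 343 * (-1) = -343
Step 4: |Delta(-1)| = 343

343


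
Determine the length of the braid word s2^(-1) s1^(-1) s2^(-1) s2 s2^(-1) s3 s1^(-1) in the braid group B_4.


The word length counts the number of generators (including inverses).
Listing each generator: s2^(-1), s1^(-1), s2^(-1), s2, s2^(-1), s3, s1^(-1)
There are 7 generators in this braid word.

7


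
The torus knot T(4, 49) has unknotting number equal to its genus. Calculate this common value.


For a torus knot T(p,q), both the unknotting number and genus equal (p-1)(q-1)/2.
= (4-1)(49-1)/2
= 3*48/2
= 144/2 = 72

72


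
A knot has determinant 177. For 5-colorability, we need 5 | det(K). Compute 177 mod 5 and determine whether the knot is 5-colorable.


Step 1: A knot is p-colorable if and only if p divides its determinant.
Step 2: Compute 177 mod 5.
177 = 35 * 5 + 2
Step 3: 177 mod 5 = 2
Step 4: The knot is 5-colorable: no

2


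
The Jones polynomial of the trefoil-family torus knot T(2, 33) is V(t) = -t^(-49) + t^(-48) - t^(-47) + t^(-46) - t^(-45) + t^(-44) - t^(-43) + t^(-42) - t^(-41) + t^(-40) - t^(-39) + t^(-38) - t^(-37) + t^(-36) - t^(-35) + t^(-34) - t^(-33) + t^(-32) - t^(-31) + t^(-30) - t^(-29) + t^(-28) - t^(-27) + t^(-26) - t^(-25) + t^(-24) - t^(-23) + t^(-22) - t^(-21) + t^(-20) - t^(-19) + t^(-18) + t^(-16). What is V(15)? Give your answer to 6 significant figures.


Substituting t = 15 into V(t) = -t^(-49) + t^(-48) - t^(-47) + t^(-46) - t^(-45) + t^(-44) - t^(-43) + t^(-42) - t^(-41) + t^(-40) - t^(-39) + t^(-38) - t^(-37) + t^(-36) - t^(-35) + t^(-34) - t^(-33) + t^(-32) - t^(-31) + t^(-30) - t^(-29) + t^(-28) - t^(-27) + t^(-26) - t^(-25) + t^(-24) - t^(-23) + t^(-22) - t^(-21) + t^(-20) - t^(-19) + t^(-18) + t^(-16):
  (-)t^(-49) = -2.35249e-58
  (+)t^(-48) = 3.52874e-57
  (-)t^(-47) = -5.29311e-56
  (+)t^(-46) = 7.93966e-55
  (-)t^(-45) = -1.19095e-53
  (+)t^(-44) = 1.78642e-52
  (-)t^(-43) = -2.67964e-51
  (+)t^(-42) = 4.01945e-50
  (-)t^(-41) = -6.02918e-49
  (+)t^(-40) = 9.04377e-48
  (-)t^(-39) = -1.35657e-46
  (+)t^(-38) = 2.03485e-45
  (-)t^(-37) = -3.05227e-44
  (+)t^(-36) = 4.57841e-43
  (-)t^(-35) = -6.86761e-42
  (+)t^(-34) = 1.03014e-40
  (-)t^(-33) = -1.54521e-39
  (+)t^(-32) = 2.31782e-38
  (-)t^(-31) = -3.47673e-37
  (+)t^(-30) = 5.2151e-36
  (-)t^(-29) = -7.82264e-35
  (+)t^(-28) = 1.1734e-33
  (-)t^(-27) = -1.76009e-32
  (+)t^(-26) = 2.64014e-31
  (-)t^(-25) = -3.96021e-30
  (+)t^(-24) = 5.94032e-29
  (-)t^(-23) = -8.91048e-28
  (+)t^(-22) = 1.33657e-26
  (-)t^(-21) = -2.00486e-25
  (+)t^(-20) = 3.00729e-24
  (-)t^(-19) = -4.51093e-23
  (+)t^(-18) = 6.76639e-22
  (+)t^(-16) = 1.52244e-19
Sum = (-2.35249e-58) + (3.52874e-57) + (-5.29311e-56) + (7.93966e-55) + (-1.19095e-53) + (1.78642e-52) + (-2.67964e-51) + (4.01945e-50) + (-6.02918e-49) + (9.04377e-48) + (-1.35657e-46) + (2.03485e-45) + (-3.05227e-44) + (4.57841e-43) + (-6.86761e-42) + (1.03014e-40) + (-1.54521e-39) + (2.31782e-38) + (-3.47673e-37) + (5.2151e-36) + (-7.82264e-35) + (1.1734e-33) + (-1.76009e-32) + (2.64014e-31) + (-3.96021e-30) + (5.94032e-29) + (-8.91048e-28) + (1.33657e-26) + (-2.00486e-25) + (3.00729e-24) + (-4.51093e-23) + (6.76639e-22) + (1.52244e-19)
= 1.528782336e-19
Rounded to 6 significant figures: 1.52878e-19

1.52878e-19


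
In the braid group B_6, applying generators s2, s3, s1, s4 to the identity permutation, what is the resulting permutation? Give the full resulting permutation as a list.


Starting with identity [1, 2, 3, 4, 5, 6].
Apply generators in sequence:
  After s2: [1, 3, 2, 4, 5, 6]
  After s3: [1, 3, 4, 2, 5, 6]
  After s1: [3, 1, 4, 2, 5, 6]
  After s4: [3, 1, 4, 5, 2, 6]
Final permutation: [3, 1, 4, 5, 2, 6]

[3, 1, 4, 5, 2, 6]


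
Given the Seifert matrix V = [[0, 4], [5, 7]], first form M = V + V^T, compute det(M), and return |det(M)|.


Step 1: Form V + V^T where V = [[0, 4], [5, 7]]
  V^T = [[0, 5], [4, 7]]
  V + V^T = [[0, 9], [9, 14]]
Step 2: det(V + V^T) = 0*14 - 9*9
  = 0 - 81 = -81
Step 3: Knot determinant = |det(V + V^T)| = |-81| = 81

81


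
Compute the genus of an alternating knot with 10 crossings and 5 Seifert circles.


For alternating knots, g = (c - s + 1)/2.
= (10 - 5 + 1)/2
= 6/2 = 3

3


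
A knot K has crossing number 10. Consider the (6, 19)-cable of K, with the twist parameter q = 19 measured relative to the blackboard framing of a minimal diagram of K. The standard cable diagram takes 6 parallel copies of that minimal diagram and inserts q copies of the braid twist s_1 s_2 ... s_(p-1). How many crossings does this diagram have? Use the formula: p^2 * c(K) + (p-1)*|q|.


Step 1: Each of the c(K) crossings of the companion diagram becomes p*p = p^2 crossings among the p parallel strands, and each of the |q| twists s_1 s_2 ... s_(p-1) adds (p-1) crossings.
  Crossings = p^2 * c(K) + (p-1)*|q|
Step 2: = 6^2 * 10 + (6-1)*19
Step 3: = 36*10 + 5*19
Step 4: = 360 + 95 = 455

455


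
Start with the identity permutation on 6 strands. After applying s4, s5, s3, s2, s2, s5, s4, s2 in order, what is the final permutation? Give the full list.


Starting with identity [1, 2, 3, 4, 5, 6].
Apply generators in sequence:
  After s4: [1, 2, 3, 5, 4, 6]
  After s5: [1, 2, 3, 5, 6, 4]
  After s3: [1, 2, 5, 3, 6, 4]
  After s2: [1, 5, 2, 3, 6, 4]
  After s2: [1, 2, 5, 3, 6, 4]
  After s5: [1, 2, 5, 3, 4, 6]
  After s4: [1, 2, 5, 4, 3, 6]
  After s2: [1, 5, 2, 4, 3, 6]
Final permutation: [1, 5, 2, 4, 3, 6]

[1, 5, 2, 4, 3, 6]


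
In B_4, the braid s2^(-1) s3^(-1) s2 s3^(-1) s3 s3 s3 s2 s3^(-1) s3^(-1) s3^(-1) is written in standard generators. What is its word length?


The word length counts the number of generators (including inverses).
Listing each generator: s2^(-1), s3^(-1), s2, s3^(-1), s3, s3, s3, s2, s3^(-1), s3^(-1), s3^(-1)
There are 11 generators in this braid word.

11


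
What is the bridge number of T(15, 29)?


The bridge number of T(p,q) is min(p,q).
min(15, 29) = 15

15


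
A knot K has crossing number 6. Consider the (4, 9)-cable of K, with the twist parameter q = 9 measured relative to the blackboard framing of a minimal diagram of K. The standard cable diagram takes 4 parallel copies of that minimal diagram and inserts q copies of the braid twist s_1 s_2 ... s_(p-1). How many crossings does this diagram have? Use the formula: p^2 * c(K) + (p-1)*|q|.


Step 1: Each of the c(K) crossings of the companion diagram becomes p*p = p^2 crossings among the p parallel strands, and each of the |q| twists s_1 s_2 ... s_(p-1) adds (p-1) crossings.
  Crossings = p^2 * c(K) + (p-1)*|q|
Step 2: = 4^2 * 6 + (4-1)*9
Step 3: = 16*6 + 3*9
Step 4: = 96 + 27 = 123

123


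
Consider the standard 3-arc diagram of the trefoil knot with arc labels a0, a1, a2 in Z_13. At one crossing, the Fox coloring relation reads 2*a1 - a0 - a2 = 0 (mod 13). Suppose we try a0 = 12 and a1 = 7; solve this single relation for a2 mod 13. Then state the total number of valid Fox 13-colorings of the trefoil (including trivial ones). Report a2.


Step 1: Apply the given crossing relation 2*a1 - a0 - a2 = 0 (mod 13).
  a2 = 2*a1 - a0 mod 13
  a2 = 2*7 - 12 mod 13
  a2 = 14 - 12 mod 13
  a2 = 2 mod 13 = 2
Step 2: The trefoil has determinant 3.
  Number of Fox p-colorings (p prime) is p^2 if p = 3, else p.
  Since 13 does not divide 3, only trivial (constant) colorings exist.
  (So the trial a0 = 12, a1 = 7 with a0 != a1 does NOT extend to a valid coloring of the whole trefoil: the other two crossing relations require 3*(a1 - a0) = 0 (mod 13), which fails.)
  Total colorings = 13
Step 3: a2 = 2, total Fox 13-colorings = 13

2


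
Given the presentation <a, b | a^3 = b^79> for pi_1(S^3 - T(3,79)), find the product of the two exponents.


The relation is a^3 = b^79.
Product of exponents = 3 * 79
= 237

237


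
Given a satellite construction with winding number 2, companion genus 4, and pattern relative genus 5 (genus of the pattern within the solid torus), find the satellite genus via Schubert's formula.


Schubert: g(satellite) = g_rel(pattern) + |winding| * g(companion),
where g_rel(pattern) is the genus of the pattern relative to the solid torus.
= 5 + 2 * 4
= 5 + 8 = 13

13


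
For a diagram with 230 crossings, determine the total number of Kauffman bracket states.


Each crossing contributes 2 choices (A-smoothing or B-smoothing).
Total states = 2^230 = 1725436586697640946858688965569256363112777243042596638790631055949824

1725436586697640946858688965569256363112777243042596638790631055949824


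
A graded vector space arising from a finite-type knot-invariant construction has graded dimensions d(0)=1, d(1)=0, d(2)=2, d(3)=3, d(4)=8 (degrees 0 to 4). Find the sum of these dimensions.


Total dimension = d(0) + d(1) + ... + d(4)
= 1 + 0 + 2 + 3 + 8
= 14

14


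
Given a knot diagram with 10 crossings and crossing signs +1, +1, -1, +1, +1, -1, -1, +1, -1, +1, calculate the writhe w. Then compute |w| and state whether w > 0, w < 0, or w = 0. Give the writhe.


Step 1: Count positive crossings (+1).
Positive crossings: 6
Step 2: Count negative crossings (-1).
Negative crossings: 4
Step 3: Writhe = (positive) - (negative)
w = 6 - 4 = 2
Step 4: |w| = 2, and w is positive

2


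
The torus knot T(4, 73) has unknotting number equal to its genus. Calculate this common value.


For a torus knot T(p,q), both the unknotting number and genus equal (p-1)(q-1)/2.
= (4-1)(73-1)/2
= 3*72/2
= 216/2 = 108

108


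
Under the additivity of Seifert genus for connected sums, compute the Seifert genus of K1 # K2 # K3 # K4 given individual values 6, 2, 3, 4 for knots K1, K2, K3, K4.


The Seifert genus is additive under connected sum.
Seifert genus(K1 # K2 # K3 # K4) = (6) + (2) + (3) + (4)
= 15

15


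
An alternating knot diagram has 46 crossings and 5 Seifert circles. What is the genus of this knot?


For alternating knots, g = (c - s + 1)/2.
= (46 - 5 + 1)/2
= 42/2 = 21

21


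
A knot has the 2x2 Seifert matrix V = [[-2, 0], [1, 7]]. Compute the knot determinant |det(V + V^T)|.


Step 1: Form V + V^T where V = [[-2, 0], [1, 7]]
  V^T = [[-2, 1], [0, 7]]
  V + V^T = [[-4, 1], [1, 14]]
Step 2: det(V + V^T) = (-4)*14 - 1*1
  = -56 - 1 = -57
Step 3: Knot determinant = |det(V + V^T)| = |-57| = 57

57


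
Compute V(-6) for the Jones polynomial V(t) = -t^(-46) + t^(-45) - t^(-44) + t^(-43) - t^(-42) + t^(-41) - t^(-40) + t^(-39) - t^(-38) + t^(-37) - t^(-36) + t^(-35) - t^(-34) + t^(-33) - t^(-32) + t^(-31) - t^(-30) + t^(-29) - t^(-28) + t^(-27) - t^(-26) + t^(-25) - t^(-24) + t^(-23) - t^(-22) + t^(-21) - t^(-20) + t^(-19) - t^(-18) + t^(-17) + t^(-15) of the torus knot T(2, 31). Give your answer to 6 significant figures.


Substituting t = -6 into V(t) = -t^(-46) + t^(-45) - t^(-44) + t^(-43) - t^(-42) + t^(-41) - t^(-40) + t^(-39) - t^(-38) + t^(-37) - t^(-36) + t^(-35) - t^(-34) + t^(-33) - t^(-32) + t^(-31) - t^(-30) + t^(-29) - t^(-28) + t^(-27) - t^(-26) + t^(-25) - t^(-24) + t^(-23) - t^(-22) + t^(-21) - t^(-20) + t^(-19) - t^(-18) + t^(-17) + t^(-15):
  (-)t^(-46) = -1.6034e-36
  (+)t^(-45) = -9.62041e-36
  (-)t^(-44) = -5.77225e-35
  (+)t^(-43) = -3.46335e-34
  (-)t^(-42) = -2.07801e-33
  (+)t^(-41) = -1.24681e-32
  (-)t^(-40) = -7.48083e-32
  (+)t^(-39) = -4.4885e-31
  (-)t^(-38) = -2.6931e-30
  (+)t^(-37) = -1.61586e-29
  (-)t^(-36) = -9.69516e-29
  (+)t^(-35) = -5.8171e-28
  (-)t^(-34) = -3.49026e-27
  (+)t^(-33) = -2.09415e-26
  (-)t^(-32) = -1.25649e-25
  (+)t^(-31) = -7.53896e-25
  (-)t^(-30) = -4.52337e-24
  (+)t^(-29) = -2.71402e-23
  (-)t^(-28) = -1.62841e-22
  (+)t^(-27) = -9.77049e-22
  (-)t^(-26) = -5.86229e-21
  (+)t^(-25) = -3.51738e-20
  (-)t^(-24) = -2.11043e-19
  (+)t^(-23) = -1.26626e-18
  (-)t^(-22) = -7.59753e-18
  (+)t^(-21) = -4.55852e-17
  (-)t^(-20) = -2.73511e-16
  (+)t^(-19) = -1.64107e-15
  (-)t^(-18) = -9.8464e-15
  (+)t^(-17) = -5.90784e-14
  (+)t^(-15) = -2.12682e-12
Sum = (-1.6034e-36) + (-9.62041e-36) + (-5.77225e-35) + (-3.46335e-34) + (-2.07801e-33) + (-1.24681e-32) + (-7.48083e-32) + (-4.4885e-31) + (-2.6931e-30) + (-1.61586e-29) + (-9.69516e-29) + (-5.8171e-28) + (-3.49026e-27) + (-2.09415e-26) + (-1.25649e-25) + (-7.53896e-25) + (-4.52337e-24) + (-2.71402e-23) + (-1.62841e-22) + (-9.77049e-22) + (-5.86229e-21) + (-3.51738e-20) + (-2.11043e-19) + (-1.26626e-18) + (-7.59753e-18) + (-4.55852e-17) + (-2.73511e-16) + (-1.64107e-15) + (-9.8464e-15) + (-5.90784e-14) + (-2.12682e-12)
= -2.197716574e-12
Rounded to 6 significant figures: -2.19772e-12

-2.19772e-12


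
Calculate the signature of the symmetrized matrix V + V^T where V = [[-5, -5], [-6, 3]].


Step 1: V + V^T = [[-10, -11], [-11, 6]]
Step 2: trace = -4, det = -181
Step 3: Discriminant = (-4)^2 - 4*(-181) = 740
Step 4: Eigenvalues: 11.6015, -15.6015
Step 5: Signature = (# positive eigenvalues) - (# negative eigenvalues) = 0

0


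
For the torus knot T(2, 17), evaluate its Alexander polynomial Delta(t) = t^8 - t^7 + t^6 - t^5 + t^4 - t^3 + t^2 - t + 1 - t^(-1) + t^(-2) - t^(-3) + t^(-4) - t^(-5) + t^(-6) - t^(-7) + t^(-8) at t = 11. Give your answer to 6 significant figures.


Substituting t = 11 into Delta(t) = t^8 - t^7 + t^6 - t^5 + t^4 - t^3 + t^2 - t + 1 - t^(-1) + t^(-2) - t^(-3) + t^(-4) - t^(-5) + t^(-6) - t^(-7) + t^(-8):
Term values: (214358881) + (-19487171) + (1771561) + (-161051) + (14641) + (-1331) + (121) + (-11) + (1) + (-0.0909091) + (0.00826446) + (-0.000751315) + (6.83013e-05) + (-6.20921e-06) + (5.64474e-07) + (-5.13158e-08) + (4.66507e-09)
Sum = 196495640.9
Rounded to 6 significant figures: 1.96496e+08

1.96496e+08


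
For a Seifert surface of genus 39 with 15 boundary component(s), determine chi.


chi = 2 - 2g - b
= 2 - 2*39 - 15
= 2 - 78 - 15 = -91

-91


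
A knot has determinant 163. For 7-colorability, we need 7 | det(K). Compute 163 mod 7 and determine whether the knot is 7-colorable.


Step 1: A knot is p-colorable if and only if p divides its determinant.
Step 2: Compute 163 mod 7.
163 = 23 * 7 + 2
Step 3: 163 mod 7 = 2
Step 4: The knot is 7-colorable: no

2


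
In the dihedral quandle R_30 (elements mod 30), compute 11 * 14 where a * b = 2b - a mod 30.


11 * 14 = 2*14 - 11 mod 30
= 28 - 11 mod 30
= 17 mod 30 = 17

17


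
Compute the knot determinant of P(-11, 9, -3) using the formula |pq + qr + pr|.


Step 1: Compute pq + qr + pr.
pq = (-11)*9 = -99
qr = 9*(-3) = -27
pr = (-11)*(-3) = 33
pq + qr + pr = -99 + (-27) + 33 = -93
Step 2: Take absolute value.
det(P(-11,9,-3)) = |-93| = 93

93


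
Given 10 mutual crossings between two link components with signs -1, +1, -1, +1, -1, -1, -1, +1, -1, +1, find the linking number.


Step 1: Count positive crossings: 4
Step 2: Count negative crossings: 6
Step 3: Sum of signs = 4 - 6 = -2
Step 4: Linking number = sum/2 = -2/2 = -1

-1


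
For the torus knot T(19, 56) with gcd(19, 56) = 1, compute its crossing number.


For a torus knot T(p, q) with gcd(p,q)=1,
the crossing number is min(p*(q-1), q*(p-1)).
p*(q-1) = 19*55 = 1045
q*(p-1) = 56*18 = 1008
min(1045, 1008) = 1008

1008


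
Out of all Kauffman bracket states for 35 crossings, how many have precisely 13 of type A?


We choose which 13 of 35 crossings get A-smoothings.
C(35, 13) = 35! / (13! * 22!)
= 1476337800

1476337800


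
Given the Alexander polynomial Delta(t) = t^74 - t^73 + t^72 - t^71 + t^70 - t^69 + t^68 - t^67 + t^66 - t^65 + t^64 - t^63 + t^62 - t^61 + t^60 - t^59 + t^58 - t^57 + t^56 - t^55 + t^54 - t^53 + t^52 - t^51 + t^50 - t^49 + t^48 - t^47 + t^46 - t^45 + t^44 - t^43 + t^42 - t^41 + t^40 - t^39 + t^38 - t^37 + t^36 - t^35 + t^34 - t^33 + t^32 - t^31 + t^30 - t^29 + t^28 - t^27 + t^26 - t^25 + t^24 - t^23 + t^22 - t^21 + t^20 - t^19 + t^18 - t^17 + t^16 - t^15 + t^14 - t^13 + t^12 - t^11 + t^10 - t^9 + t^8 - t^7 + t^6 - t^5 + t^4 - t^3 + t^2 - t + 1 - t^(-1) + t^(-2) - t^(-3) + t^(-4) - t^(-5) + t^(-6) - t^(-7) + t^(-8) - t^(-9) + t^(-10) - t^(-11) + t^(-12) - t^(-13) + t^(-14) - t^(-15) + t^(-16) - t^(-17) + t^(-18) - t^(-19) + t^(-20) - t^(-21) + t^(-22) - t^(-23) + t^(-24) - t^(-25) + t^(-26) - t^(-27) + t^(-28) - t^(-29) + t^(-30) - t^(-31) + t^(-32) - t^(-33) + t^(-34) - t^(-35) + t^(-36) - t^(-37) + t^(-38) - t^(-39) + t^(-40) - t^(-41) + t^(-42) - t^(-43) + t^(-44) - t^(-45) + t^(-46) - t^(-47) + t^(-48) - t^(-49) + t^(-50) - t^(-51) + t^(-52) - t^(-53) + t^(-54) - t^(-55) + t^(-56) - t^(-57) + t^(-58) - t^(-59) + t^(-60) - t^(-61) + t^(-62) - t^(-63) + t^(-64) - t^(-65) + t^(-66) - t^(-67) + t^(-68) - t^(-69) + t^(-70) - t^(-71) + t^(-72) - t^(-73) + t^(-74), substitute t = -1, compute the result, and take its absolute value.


Step 1: The polynomial has 149 terms with alternating signs, exponents from 74 down to -74.
Step 2: Substitute t = -1. The i-th term has coefficient (-1)^i and exponent (m-i),
  so its value is (-1)^i * (-1)^(m-i) = (-1)^m = 1 for every i.
Step 3: All 149 terms equal 1, so Delta(-1) = 149 * (1) = 149
Step 4: |Delta(-1)| = 149

149


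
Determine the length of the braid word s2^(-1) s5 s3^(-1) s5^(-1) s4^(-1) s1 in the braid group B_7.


The word length counts the number of generators (including inverses).
Listing each generator: s2^(-1), s5, s3^(-1), s5^(-1), s4^(-1), s1
There are 6 generators in this braid word.

6


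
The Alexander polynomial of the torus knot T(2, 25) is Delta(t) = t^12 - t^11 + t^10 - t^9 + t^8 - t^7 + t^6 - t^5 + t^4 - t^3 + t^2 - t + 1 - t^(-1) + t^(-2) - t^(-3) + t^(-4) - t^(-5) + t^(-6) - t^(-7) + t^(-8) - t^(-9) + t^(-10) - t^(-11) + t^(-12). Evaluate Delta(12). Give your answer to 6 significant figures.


Substituting t = 12 into Delta(t) = t^12 - t^11 + t^10 - t^9 + t^8 - t^7 + t^6 - t^5 + t^4 - t^3 + t^2 - t + 1 - t^(-1) + t^(-2) - t^(-3) + t^(-4) - t^(-5) + t^(-6) - t^(-7) + t^(-8) - t^(-9) + t^(-10) - t^(-11) + t^(-12):
Term values: (8916100448256) + (-743008370688) + (61917364224) + (-5159780352) + (429981696) + (-35831808) + (2985984) + (-248832) + (20736) + (-1728) + (144) + (-12) + (1) + (-0.0833333) + (0.00694444) + (-0.000578704) + (4.82253e-05) + (-4.01878e-06) + (3.34898e-07) + (-2.79082e-08) + (2.32568e-09) + (-1.93807e-10) + (1.61506e-11) + (-1.34588e-12) + (1.12157e-13)
Sum = 8.230246568e+12
Rounded to 6 significant figures: 8.23025e+12

8.23025e+12


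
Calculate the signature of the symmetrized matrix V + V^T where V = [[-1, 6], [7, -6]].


Step 1: V + V^T = [[-2, 13], [13, -12]]
Step 2: trace = -14, det = -145
Step 3: Discriminant = (-14)^2 - 4*(-145) = 776
Step 4: Eigenvalues: 6.92839, -20.9284
Step 5: Signature = (# positive eigenvalues) - (# negative eigenvalues) = 0

0


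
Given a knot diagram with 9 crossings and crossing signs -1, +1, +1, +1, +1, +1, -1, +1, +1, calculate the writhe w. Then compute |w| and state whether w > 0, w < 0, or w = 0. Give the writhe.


Step 1: Count positive crossings (+1).
Positive crossings: 7
Step 2: Count negative crossings (-1).
Negative crossings: 2
Step 3: Writhe = (positive) - (negative)
w = 7 - 2 = 5
Step 4: |w| = 5, and w is positive

5


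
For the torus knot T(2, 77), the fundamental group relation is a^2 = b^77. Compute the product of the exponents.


The relation is a^2 = b^77.
Product of exponents = 2 * 77
= 154

154


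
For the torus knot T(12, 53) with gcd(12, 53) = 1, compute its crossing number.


For a torus knot T(p, q) with gcd(p,q)=1,
the crossing number is min(p*(q-1), q*(p-1)).
p*(q-1) = 12*52 = 624
q*(p-1) = 53*11 = 583
min(624, 583) = 583

583


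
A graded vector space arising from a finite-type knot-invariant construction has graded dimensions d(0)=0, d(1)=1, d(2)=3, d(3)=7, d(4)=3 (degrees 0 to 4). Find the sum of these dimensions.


Total dimension = d(0) + d(1) + ... + d(4)
= 0 + 1 + 3 + 7 + 3
= 14

14


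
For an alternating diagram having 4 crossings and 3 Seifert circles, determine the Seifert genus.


For alternating knots, g = (c - s + 1)/2.
= (4 - 3 + 1)/2
= 2/2 = 1

1


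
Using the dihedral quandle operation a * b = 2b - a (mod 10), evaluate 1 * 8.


1 * 8 = 2*8 - 1 mod 10
= 16 - 1 mod 10
= 15 mod 10 = 5

5


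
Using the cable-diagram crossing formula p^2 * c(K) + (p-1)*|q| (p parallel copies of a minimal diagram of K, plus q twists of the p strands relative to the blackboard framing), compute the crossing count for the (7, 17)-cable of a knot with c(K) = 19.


Step 1: Each of the c(K) crossings of the companion diagram becomes p*p = p^2 crossings among the p parallel strands, and each of the |q| twists s_1 s_2 ... s_(p-1) adds (p-1) crossings.
  Crossings = p^2 * c(K) + (p-1)*|q|
Step 2: = 7^2 * 19 + (7-1)*17
Step 3: = 49*19 + 6*17
Step 4: = 931 + 102 = 1033

1033


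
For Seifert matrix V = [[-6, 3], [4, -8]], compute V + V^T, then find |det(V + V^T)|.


Step 1: Form V + V^T where V = [[-6, 3], [4, -8]]
  V^T = [[-6, 4], [3, -8]]
  V + V^T = [[-12, 7], [7, -16]]
Step 2: det(V + V^T) = (-12)*(-16) - 7*7
  = 192 - 49 = 143
Step 3: Knot determinant = |det(V + V^T)| = |143| = 143

143


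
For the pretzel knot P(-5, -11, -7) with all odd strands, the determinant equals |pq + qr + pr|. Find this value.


Step 1: Compute pq + qr + pr.
pq = (-5)*(-11) = 55
qr = (-11)*(-7) = 77
pr = (-5)*(-7) = 35
pq + qr + pr = 55 + 77 + 35 = 167
Step 2: Take absolute value.
det(P(-5,-11,-7)) = |167| = 167

167


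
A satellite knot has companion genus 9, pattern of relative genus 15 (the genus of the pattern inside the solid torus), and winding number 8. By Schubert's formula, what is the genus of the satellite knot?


Schubert: g(satellite) = g_rel(pattern) + |winding| * g(companion),
where g_rel(pattern) is the genus of the pattern relative to the solid torus.
= 15 + 8 * 9
= 15 + 72 = 87

87


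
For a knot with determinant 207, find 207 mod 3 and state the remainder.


Step 1: A knot is p-colorable if and only if p divides its determinant.
Step 2: Compute 207 mod 3.
207 = 69 * 3 + 0
Step 3: 207 mod 3 = 0
Step 4: The knot is 3-colorable: yes

0


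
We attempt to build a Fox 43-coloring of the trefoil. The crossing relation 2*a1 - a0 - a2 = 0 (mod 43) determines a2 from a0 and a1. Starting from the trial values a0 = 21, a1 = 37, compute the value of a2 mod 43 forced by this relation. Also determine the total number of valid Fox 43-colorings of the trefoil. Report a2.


Step 1: Apply the given crossing relation 2*a1 - a0 - a2 = 0 (mod 43).
  a2 = 2*a1 - a0 mod 43
  a2 = 2*37 - 21 mod 43
  a2 = 74 - 21 mod 43
  a2 = 53 mod 43 = 10
Step 2: The trefoil has determinant 3.
  Number of Fox p-colorings (p prime) is p^2 if p = 3, else p.
  Since 43 does not divide 3, only trivial (constant) colorings exist.
  (So the trial a0 = 21, a1 = 37 with a0 != a1 does NOT extend to a valid coloring of the whole trefoil: the other two crossing relations require 3*(a1 - a0) = 0 (mod 43), which fails.)
  Total colorings = 43
Step 3: a2 = 10, total Fox 43-colorings = 43

10


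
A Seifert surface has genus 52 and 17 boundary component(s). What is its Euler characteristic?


chi = 2 - 2g - b
= 2 - 2*52 - 17
= 2 - 104 - 17 = -119

-119


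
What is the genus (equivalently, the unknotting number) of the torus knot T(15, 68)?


For a torus knot T(p,q), both the unknotting number and genus equal (p-1)(q-1)/2.
= (15-1)(68-1)/2
= 14*67/2
= 938/2 = 469

469


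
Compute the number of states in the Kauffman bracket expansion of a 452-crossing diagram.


Each crossing contributes 2 choices (A-smoothing or B-smoothing).
Total states = 2^452 = 11629419588729710248789180926208072549658261770997088964503843186890228609814366773219056811420217048972200345700258846936553626057834496

11629419588729710248789180926208072549658261770997088964503843186890228609814366773219056811420217048972200345700258846936553626057834496


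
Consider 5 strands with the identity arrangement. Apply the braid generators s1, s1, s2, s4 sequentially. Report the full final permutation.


Starting with identity [1, 2, 3, 4, 5].
Apply generators in sequence:
  After s1: [2, 1, 3, 4, 5]
  After s1: [1, 2, 3, 4, 5]
  After s2: [1, 3, 2, 4, 5]
  After s4: [1, 3, 2, 5, 4]
Final permutation: [1, 3, 2, 5, 4]

[1, 3, 2, 5, 4]


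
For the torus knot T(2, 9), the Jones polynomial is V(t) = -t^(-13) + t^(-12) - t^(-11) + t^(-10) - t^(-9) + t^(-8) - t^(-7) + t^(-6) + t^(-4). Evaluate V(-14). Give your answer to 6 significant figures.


Substituting t = -14 into V(t) = -t^(-13) + t^(-12) - t^(-11) + t^(-10) - t^(-9) + t^(-8) - t^(-7) + t^(-6) + t^(-4):
  (-)t^(-13) = 1.2599e-15
  (+)t^(-12) = 1.76386e-14
  (-)t^(-11) = 2.4694e-13
  (+)t^(-10) = 3.45716e-12
  (-)t^(-9) = 4.84003e-11
  (+)t^(-8) = 6.77604e-10
  (-)t^(-7) = 9.48645e-09
  (+)t^(-6) = 1.3281e-07
  (+)t^(-4) = 2.60308e-05
Sum = (1.2599e-15) + (1.76386e-14) + (2.4694e-13) + (3.45716e-12) + (4.84003e-11) + (6.77604e-10) + (9.48645e-09) + (1.3281e-07) + (2.60308e-05)
= 2.617384698e-05
Rounded to 6 significant figures: 2.61738e-05

2.61738e-05


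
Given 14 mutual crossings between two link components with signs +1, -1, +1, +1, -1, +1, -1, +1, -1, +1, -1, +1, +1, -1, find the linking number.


Step 1: Count positive crossings: 8
Step 2: Count negative crossings: 6
Step 3: Sum of signs = 8 - 6 = 2
Step 4: Linking number = sum/2 = 2/2 = 1

1


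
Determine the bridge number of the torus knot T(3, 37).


The bridge number of T(p,q) is min(p,q).
min(3, 37) = 3

3


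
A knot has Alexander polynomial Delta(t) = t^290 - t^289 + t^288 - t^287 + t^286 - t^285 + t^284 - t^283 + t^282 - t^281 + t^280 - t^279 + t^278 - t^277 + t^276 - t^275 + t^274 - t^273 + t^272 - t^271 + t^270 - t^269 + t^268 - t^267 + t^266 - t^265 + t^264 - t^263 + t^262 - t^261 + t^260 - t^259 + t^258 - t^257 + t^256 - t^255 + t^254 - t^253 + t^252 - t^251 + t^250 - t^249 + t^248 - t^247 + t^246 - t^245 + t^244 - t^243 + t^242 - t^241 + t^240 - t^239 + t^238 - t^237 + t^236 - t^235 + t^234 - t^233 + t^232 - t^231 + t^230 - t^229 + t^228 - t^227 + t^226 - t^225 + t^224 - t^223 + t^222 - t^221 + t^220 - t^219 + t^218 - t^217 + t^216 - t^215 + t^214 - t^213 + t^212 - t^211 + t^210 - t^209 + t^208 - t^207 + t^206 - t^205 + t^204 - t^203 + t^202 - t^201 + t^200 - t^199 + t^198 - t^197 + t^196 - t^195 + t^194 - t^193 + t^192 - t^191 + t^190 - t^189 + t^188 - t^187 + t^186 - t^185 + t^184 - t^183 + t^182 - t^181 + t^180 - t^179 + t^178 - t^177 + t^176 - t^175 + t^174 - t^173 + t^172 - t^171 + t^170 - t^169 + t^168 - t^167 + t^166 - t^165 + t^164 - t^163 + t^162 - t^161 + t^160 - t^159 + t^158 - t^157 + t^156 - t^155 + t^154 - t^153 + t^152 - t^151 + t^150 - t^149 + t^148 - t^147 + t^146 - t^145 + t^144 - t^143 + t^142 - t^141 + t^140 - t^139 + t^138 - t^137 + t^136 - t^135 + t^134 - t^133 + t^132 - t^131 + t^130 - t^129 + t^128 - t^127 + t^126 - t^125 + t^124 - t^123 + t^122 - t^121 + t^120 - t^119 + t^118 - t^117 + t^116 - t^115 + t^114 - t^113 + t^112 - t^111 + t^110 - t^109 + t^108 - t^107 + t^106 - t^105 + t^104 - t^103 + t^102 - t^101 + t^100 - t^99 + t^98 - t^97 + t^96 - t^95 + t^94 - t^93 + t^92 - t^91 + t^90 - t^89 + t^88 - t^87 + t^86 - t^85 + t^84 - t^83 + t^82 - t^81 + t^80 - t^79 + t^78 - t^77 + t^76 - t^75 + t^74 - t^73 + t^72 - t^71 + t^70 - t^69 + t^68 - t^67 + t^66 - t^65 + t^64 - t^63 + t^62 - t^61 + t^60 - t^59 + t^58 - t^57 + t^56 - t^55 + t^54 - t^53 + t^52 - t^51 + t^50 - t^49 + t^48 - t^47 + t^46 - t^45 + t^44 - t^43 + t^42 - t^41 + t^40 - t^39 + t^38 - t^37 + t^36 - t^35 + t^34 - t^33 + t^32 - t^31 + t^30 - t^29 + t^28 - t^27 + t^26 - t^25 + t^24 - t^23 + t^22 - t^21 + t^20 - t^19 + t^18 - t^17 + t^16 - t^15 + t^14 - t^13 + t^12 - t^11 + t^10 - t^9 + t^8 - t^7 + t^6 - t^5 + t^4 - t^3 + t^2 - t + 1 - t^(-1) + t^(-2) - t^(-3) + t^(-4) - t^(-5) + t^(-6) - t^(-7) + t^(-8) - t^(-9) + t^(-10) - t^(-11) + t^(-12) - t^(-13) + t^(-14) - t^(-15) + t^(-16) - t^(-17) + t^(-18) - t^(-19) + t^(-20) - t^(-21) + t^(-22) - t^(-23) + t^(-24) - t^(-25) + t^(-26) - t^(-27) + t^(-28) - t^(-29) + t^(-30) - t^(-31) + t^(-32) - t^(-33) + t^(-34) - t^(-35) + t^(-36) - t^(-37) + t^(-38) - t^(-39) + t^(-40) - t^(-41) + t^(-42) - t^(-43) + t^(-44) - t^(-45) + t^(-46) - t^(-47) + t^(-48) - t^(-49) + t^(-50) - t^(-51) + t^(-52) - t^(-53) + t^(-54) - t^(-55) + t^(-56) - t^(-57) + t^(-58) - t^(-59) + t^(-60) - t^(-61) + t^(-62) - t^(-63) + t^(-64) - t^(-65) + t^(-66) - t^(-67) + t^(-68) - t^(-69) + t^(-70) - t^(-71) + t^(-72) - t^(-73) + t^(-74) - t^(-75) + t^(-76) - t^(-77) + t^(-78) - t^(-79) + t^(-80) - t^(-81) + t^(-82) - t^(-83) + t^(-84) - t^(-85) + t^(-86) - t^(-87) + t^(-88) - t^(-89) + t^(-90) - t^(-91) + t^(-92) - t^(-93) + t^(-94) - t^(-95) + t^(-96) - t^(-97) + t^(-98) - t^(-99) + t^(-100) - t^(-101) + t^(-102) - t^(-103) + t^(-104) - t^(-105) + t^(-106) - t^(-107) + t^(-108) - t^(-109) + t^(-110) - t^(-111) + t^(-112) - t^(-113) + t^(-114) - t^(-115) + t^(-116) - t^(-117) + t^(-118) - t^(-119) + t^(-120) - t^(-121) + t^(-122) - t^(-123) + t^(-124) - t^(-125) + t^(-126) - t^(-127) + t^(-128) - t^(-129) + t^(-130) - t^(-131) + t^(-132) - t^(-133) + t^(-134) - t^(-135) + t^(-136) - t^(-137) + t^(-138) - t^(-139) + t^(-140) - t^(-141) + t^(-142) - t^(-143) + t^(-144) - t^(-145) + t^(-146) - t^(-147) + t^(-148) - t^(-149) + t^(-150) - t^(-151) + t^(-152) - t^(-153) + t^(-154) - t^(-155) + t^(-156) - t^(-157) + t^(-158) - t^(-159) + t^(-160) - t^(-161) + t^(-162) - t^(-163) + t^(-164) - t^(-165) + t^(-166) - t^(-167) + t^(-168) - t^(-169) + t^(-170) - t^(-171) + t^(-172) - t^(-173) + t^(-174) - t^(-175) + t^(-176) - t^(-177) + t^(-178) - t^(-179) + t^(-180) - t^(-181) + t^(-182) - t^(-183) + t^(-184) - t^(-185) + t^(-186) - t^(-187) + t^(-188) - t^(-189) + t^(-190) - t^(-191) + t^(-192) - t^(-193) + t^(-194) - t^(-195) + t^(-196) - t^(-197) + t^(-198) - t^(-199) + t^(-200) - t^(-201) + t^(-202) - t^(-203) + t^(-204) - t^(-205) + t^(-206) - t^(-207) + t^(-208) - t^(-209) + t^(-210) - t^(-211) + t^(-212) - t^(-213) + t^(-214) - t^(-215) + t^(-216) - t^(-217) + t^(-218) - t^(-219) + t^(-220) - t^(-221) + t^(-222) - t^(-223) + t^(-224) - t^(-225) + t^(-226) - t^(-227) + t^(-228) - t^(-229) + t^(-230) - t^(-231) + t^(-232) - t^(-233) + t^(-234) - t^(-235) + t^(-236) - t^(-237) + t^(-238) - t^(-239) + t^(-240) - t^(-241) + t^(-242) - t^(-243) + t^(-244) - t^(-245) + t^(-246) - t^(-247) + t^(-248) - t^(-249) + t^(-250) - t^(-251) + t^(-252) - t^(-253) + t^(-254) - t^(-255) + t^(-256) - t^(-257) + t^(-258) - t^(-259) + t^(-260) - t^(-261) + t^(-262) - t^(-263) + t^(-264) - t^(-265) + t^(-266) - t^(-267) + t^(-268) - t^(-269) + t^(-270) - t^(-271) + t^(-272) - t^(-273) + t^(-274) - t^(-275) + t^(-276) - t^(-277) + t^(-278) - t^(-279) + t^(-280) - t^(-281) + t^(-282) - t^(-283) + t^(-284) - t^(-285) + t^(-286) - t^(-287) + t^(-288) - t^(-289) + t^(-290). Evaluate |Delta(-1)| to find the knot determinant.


Step 1: The polynomial has 581 terms with alternating signs, exponents from 290 down to -290.
Step 2: Substitute t = -1. The i-th term has coefficient (-1)^i and exponent (m-i),
  so its value is (-1)^i * (-1)^(m-i) = (-1)^m = 1 for every i.
Step 3: All 581 terms equal 1, so Delta(-1) = 581 * (1) = 581
Step 4: |Delta(-1)| = 581

581


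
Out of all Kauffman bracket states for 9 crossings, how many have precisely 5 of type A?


We choose which 5 of 9 crossings get A-smoothings.
C(9, 5) = 9! / (5! * 4!)
= 126

126


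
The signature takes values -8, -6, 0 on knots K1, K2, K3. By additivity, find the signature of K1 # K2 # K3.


The signature is additive under connected sum.
signature(K1 # K2 # K3) = (-8) + (-6) + (0)
= -14

-14


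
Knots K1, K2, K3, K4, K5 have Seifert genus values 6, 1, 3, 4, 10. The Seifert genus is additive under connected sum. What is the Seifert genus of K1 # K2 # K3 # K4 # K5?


The Seifert genus is additive under connected sum.
Seifert genus(K1 # K2 # K3 # K4 # K5) = (6) + (1) + (3) + (4) + (10)
= 24

24


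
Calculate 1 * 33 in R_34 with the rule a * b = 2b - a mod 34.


1 * 33 = 2*33 - 1 mod 34
= 66 - 1 mod 34
= 65 mod 34 = 31

31


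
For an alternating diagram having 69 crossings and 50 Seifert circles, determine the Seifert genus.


For alternating knots, g = (c - s + 1)/2.
= (69 - 50 + 1)/2
= 20/2 = 10

10


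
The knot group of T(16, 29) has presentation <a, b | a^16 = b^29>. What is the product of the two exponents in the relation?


The relation is a^16 = b^29.
Product of exponents = 16 * 29
= 464

464


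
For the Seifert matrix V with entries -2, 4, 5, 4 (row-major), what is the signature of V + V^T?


Step 1: V + V^T = [[-4, 9], [9, 8]]
Step 2: trace = 4, det = -113
Step 3: Discriminant = 4^2 - 4*(-113) = 468
Step 4: Eigenvalues: 12.8167, -8.81665
Step 5: Signature = (# positive eigenvalues) - (# negative eigenvalues) = 0

0


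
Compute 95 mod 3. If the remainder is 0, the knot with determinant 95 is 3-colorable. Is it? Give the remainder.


Step 1: A knot is p-colorable if and only if p divides its determinant.
Step 2: Compute 95 mod 3.
95 = 31 * 3 + 2
Step 3: 95 mod 3 = 2
Step 4: The knot is 3-colorable: no

2


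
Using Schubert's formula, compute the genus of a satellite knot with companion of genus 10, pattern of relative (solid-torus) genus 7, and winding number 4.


Schubert: g(satellite) = g_rel(pattern) + |winding| * g(companion),
where g_rel(pattern) is the genus of the pattern relative to the solid torus.
= 7 + 4 * 10
= 7 + 40 = 47

47


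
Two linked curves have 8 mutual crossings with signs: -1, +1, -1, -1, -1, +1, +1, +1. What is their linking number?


Step 1: Count positive crossings: 4
Step 2: Count negative crossings: 4
Step 3: Sum of signs = 4 - 4 = 0
Step 4: Linking number = sum/2 = 0/2 = 0

0


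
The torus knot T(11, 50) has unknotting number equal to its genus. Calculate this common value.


For a torus knot T(p,q), both the unknotting number and genus equal (p-1)(q-1)/2.
= (11-1)(50-1)/2
= 10*49/2
= 490/2 = 245

245


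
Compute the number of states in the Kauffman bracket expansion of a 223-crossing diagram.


Each crossing contributes 2 choices (A-smoothing or B-smoothing).
Total states = 2^223 = 13479973333575319897333507543509815336818572211270286240551805124608

13479973333575319897333507543509815336818572211270286240551805124608


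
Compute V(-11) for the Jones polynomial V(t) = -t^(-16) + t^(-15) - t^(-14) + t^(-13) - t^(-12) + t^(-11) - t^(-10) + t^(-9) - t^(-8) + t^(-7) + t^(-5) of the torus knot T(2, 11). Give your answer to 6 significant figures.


Substituting t = -11 into V(t) = -t^(-16) + t^(-15) - t^(-14) + t^(-13) - t^(-12) + t^(-11) - t^(-10) + t^(-9) - t^(-8) + t^(-7) + t^(-5):
  (-)t^(-16) = -2.17629e-17
  (+)t^(-15) = -2.39392e-16
  (-)t^(-14) = -2.63331e-15
  (+)t^(-13) = -2.89664e-14
  (-)t^(-12) = -3.18631e-13
  (+)t^(-11) = -3.50494e-12
  (-)t^(-10) = -3.85543e-11
  (+)t^(-9) = -4.24098e-10
  (-)t^(-8) = -4.66507e-09
  (+)t^(-7) = -5.13158e-08
  (+)t^(-5) = -6.20921e-06
Sum = (-2.17629e-17) + (-2.39392e-16) + (-2.63331e-15) + (-2.89664e-14) + (-3.18631e-13) + (-3.50494e-12) + (-3.85543e-11) + (-4.24098e-10) + (-4.66507e-09) + (-5.13158e-08) + (-6.20921e-06)
= -6.265660624e-06
Rounded to 6 significant figures: -6.26566e-06

-6.26566e-06


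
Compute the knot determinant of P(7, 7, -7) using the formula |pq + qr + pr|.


Step 1: Compute pq + qr + pr.
pq = 7*7 = 49
qr = 7*(-7) = -49
pr = 7*(-7) = -49
pq + qr + pr = 49 + (-49) + (-49) = -49
Step 2: Take absolute value.
det(P(7,7,-7)) = |-49| = 49

49


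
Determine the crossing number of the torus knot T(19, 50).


For a torus knot T(p, q) with gcd(p,q)=1,
the crossing number is min(p*(q-1), q*(p-1)).
p*(q-1) = 19*49 = 931
q*(p-1) = 50*18 = 900
min(931, 900) = 900

900


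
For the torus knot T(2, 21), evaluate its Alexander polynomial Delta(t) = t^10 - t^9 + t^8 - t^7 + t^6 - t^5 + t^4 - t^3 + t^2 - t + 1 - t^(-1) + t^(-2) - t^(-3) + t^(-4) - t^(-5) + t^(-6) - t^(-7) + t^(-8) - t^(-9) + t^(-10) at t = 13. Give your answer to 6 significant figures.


Substituting t = 13 into Delta(t) = t^10 - t^9 + t^8 - t^7 + t^6 - t^5 + t^4 - t^3 + t^2 - t + 1 - t^(-1) + t^(-2) - t^(-3) + t^(-4) - t^(-5) + t^(-6) - t^(-7) + t^(-8) - t^(-9) + t^(-10):
Term values: (137858491849) + (-10604499373) + (815730721) + (-62748517) + (4826809) + (-371293) + (28561) + (-2197) + (169) + (-13) + (1) + (-0.0769231) + (0.00591716) + (-0.000455166) + (3.50128e-05) + (-2.69329e-06) + (2.07176e-07) + (-1.59366e-08) + (1.22589e-09) + (-9.42996e-11) + (7.25382e-12)
Sum = 1.280114567e+11
Rounded to 6 significant figures: 1.28011e+11

1.28011e+11
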